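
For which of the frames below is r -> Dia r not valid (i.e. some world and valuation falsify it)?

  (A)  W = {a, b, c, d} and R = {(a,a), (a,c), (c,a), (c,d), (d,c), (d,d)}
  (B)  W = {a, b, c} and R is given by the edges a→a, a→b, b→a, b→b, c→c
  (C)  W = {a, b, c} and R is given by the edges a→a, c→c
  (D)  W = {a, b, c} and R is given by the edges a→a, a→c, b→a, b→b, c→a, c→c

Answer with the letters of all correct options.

A, C

The schema r -> Dia r is the dual of axiom T; it is valid on a frame iff R is reflexive.
(A) R is not reflexive (not b R b), so the schema fails here.
(B) R is reflexive (each world relates to itself), so the schema is valid here.
(C) R is not reflexive (not b R b), so the schema fails here.
(D) R is reflexive (each world relates to itself), so the schema is valid here.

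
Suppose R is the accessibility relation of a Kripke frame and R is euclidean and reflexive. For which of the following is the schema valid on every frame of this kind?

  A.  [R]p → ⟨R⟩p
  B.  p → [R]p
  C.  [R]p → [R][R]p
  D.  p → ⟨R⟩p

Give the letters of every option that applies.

A reflexive euclidean relation is also symmetric (from wRw and wRv the euclidean condition gives vRw) and hence transitive; it is an equivalence relation.
(A) [R]p → ⟨R⟩p is axiom D, which corresponds to seriality. Every such R is serial — valid.
(B) p → [R]p is valid only on frames where every R-edge is a self-loop. Such an R need not be a subset of the identity — not valid.
(C) axiom 4: valid iff R is transitive. Every such R is transitive — valid.
(D) the dual of axiom T: valid iff R is reflexive. Every such R is reflexive — valid.

A, C, D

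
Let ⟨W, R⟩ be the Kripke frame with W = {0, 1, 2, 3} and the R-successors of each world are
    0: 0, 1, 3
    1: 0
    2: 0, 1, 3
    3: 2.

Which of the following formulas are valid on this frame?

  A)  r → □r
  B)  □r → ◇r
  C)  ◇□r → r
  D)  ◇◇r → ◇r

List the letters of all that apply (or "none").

B

R is not symmetric: 0 R 3 but not 3 R 0.
R is not transitive: 0 R 3 and 3 R 2 but not 0 R 2.
R is serial: every world has an R-successor.
R is not a subset of the identity: 0 R 1 with 0 ≠ 1.
(A) r → □r is equivalent to ◇p→p; it holds exactly when R ⊆ identity. Here R ⊄ identity — not valid.
(B) □r → ◇r is axiom D, which corresponds to seriality. R is serial — valid.
(C) ◇□r → r is the dual of axiom B; it is valid on a frame exactly when R is symmetric. R is not symmetric, so not valid.
(D) the dual of axiom 4: valid iff R is transitive. R is not transitive — not valid.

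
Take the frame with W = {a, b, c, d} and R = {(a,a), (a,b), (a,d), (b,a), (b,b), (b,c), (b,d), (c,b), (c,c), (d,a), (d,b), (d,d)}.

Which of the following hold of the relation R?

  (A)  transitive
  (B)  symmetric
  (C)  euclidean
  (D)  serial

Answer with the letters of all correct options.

B, D

(A) not transitive: a R b and b R c but not a R c.
(B) symmetric: every R-edge is matched by its reverse.
(C) not euclidean: b R a and b R c but not a R c.
(D) serial: every world has an R-successor.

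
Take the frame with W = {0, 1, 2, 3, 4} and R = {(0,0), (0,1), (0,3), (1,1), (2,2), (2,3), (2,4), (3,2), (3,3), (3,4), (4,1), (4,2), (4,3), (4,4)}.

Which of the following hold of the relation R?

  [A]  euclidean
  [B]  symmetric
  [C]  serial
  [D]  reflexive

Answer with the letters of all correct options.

(A) not euclidean: 0 R 1 and 0 R 0 but not 1 R 0.
(B) not symmetric: 0 R 1 but not 1 R 0.
(C) serial: every world has an R-successor.
(D) reflexive: each world relates to itself.

C, D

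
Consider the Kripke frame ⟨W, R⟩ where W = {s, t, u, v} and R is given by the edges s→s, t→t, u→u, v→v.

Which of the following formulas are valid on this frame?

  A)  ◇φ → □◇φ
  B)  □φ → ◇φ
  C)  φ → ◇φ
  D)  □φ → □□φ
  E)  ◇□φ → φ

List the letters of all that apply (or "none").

R is reflexive: each world relates to itself.
R is symmetric: every R-edge is matched by its reverse.
R is transitive: R is closed under composition.
R is euclidean: any two R-successors of the same world are R-related.
R is serial: every world has an R-successor.
(A) ◇φ → □◇φ is axiom 5; it is valid on a frame exactly when R is euclidean. R is euclidean, so valid.
(B) □φ → ◇φ is axiom D, which corresponds to seriality. R is serial — valid.
(C) φ → ◇φ (the dual of axiom T) characterises the reflexive frames. R is reflexive — valid.
(D) axiom 4: valid iff R is transitive. R is transitive — valid.
(E) the dual of axiom B: valid iff R is symmetric. R is symmetric — valid.

A, B, C, D, E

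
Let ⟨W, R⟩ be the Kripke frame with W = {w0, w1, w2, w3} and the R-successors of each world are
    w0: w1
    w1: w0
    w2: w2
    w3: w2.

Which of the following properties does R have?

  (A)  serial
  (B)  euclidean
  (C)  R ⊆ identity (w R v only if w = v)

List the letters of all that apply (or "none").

(A) serial: every world has an R-successor.
(B) not euclidean: w0 R w1 and w0 R w1 but not w1 R w1.
(C) not ⊆ identity: w0 R w1 with w0 ≠ w1.

A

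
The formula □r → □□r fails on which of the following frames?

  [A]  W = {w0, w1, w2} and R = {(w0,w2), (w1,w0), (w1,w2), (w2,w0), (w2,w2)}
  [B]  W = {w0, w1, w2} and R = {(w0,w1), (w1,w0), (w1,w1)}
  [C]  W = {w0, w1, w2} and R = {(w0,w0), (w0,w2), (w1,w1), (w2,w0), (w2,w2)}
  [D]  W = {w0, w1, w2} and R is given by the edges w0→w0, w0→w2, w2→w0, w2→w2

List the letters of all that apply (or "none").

A, B

The schema □r → □□r is axiom 4; it is valid on a frame iff R is transitive.
(A) R is not transitive (w0 R w2 and w2 R w0 but not w0 R w0), so the schema fails here.
(B) R is not transitive (w0 R w1 and w1 R w0 but not w0 R w0), so the schema fails here.
(C) R is transitive (R is closed under composition), so the schema is valid here.
(D) R is transitive (R is closed under composition), so the schema is valid here.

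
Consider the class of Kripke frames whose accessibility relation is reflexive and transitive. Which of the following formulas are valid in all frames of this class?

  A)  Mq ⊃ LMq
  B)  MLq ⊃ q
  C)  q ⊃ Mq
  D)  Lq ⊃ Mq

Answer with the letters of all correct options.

C, D

Reflexive relations are serial.
(A) Mq ⊃ LMq (axiom 5) characterises the euclidean frames. Such an R need not be euclidean — not valid.
(B) MLq ⊃ q (the dual of axiom B) characterises the symmetric frames. Such an R need not be symmetric — not valid.
(C) the dual of axiom T: valid iff R is reflexive. Every such R is reflexive — valid.
(D) Lq ⊃ Mq (axiom D) characterises the serial frames. Every such R is serial — valid.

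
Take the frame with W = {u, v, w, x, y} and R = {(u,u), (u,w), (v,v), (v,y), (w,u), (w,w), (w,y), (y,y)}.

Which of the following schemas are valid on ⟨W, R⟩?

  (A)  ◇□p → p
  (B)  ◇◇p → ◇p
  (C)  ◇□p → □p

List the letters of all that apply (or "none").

none

R is not symmetric: v R y but not y R v.
R is not transitive: u R w and w R y but not u R y.
R is not euclidean: v R y and v R v but not y R v.
(A) the dual of axiom B: valid iff R is symmetric. R is not symmetric — not valid.
(B) the dual of axiom 4: valid iff R is transitive. R is not transitive — not valid.
(C) the dual of axiom 5: valid iff R is euclidean. R is not euclidean — not valid.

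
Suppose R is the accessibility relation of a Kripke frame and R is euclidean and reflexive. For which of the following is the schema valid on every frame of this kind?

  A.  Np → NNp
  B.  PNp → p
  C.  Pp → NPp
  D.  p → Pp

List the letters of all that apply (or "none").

A, B, C, D

A reflexive euclidean relation is also symmetric (from wRw and wRv the euclidean condition gives vRw) and hence transitive; it is an equivalence relation.
(A) Np → NNp (axiom 4) characterises the transitive frames. Every such R is transitive — valid.
(B) PNp → p is the dual of axiom B; it is valid on a frame exactly when R is symmetric. Every such R is symmetric, so valid.
(C) axiom 5: valid iff R is euclidean. Every such R is euclidean — valid.
(D) p → Pp is the dual of axiom T; it is valid on a frame exactly when R is reflexive. Every such R is reflexive, so valid.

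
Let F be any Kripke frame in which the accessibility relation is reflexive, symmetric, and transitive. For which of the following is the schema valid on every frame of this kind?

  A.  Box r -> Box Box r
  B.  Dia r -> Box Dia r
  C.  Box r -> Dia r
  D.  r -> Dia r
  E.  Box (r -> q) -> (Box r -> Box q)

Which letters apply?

A, B, C, D, E

A relation that is reflexive, symmetric, and transitive is also euclidean and serial.
(A) Box r -> Box Box r is axiom 4, which corresponds to transitivity. Every such R is transitive — valid.
(B) axiom 5: valid iff R is euclidean. Every such R is euclidean — valid.
(C) axiom D: valid iff R is serial. Every such R is serial — valid.
(D) r -> Dia r is the dual of axiom T, which corresponds to reflexivity. Every such R is reflexive — valid.
(E) Box (r -> q) -> (Box r -> Box q) is the K axiom; it holds on all frames — valid.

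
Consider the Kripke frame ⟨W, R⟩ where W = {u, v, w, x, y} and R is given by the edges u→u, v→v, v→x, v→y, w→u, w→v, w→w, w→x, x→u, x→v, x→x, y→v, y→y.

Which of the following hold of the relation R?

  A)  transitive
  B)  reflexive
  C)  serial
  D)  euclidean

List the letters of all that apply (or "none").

B, C

(A) not transitive: v R x and x R u but not v R u.
(B) reflexive: each world relates to itself.
(C) serial: every world has an R-successor.
(D) not euclidean: v R x and v R y but not x R y.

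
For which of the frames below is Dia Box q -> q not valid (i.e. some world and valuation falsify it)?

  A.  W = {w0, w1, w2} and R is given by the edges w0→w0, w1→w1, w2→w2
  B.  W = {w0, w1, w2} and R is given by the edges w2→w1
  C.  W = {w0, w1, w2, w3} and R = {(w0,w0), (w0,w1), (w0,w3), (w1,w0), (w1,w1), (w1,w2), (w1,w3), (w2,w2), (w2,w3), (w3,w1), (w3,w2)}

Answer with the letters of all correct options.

B, C

The schema Dia Box q -> q is the dual of axiom B; it is valid on a frame iff R is symmetric.
(A) R is symmetric (every R-edge is matched by its reverse), so the schema is valid here.
(B) R is not symmetric (w2 R w1 but not w1 R w2), so the schema fails here.
(C) R is not symmetric (w0 R w3 but not w3 R w0), so the schema fails here.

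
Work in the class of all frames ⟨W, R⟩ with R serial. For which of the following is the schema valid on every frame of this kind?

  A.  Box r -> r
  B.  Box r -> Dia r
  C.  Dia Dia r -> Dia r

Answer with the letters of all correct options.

B

(A) axiom T: valid iff R is reflexive. Such an R need not be reflexive — not valid.
(B) Box r -> Dia r is axiom D; it is valid on a frame exactly when R is serial. Every such R is serial, so valid.
(C) Dia Dia r -> Dia r (the dual of axiom 4) characterises the transitive frames. Such an R need not be transitive — not valid.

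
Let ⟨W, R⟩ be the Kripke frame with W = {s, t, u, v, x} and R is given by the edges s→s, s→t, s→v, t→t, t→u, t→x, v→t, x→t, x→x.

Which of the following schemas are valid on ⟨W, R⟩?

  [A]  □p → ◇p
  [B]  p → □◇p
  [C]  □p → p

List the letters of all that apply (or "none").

R is not reflexive: not u R u.
R is not symmetric: s R t but not t R s.
R is not serial: u has no R-successor.
(A) □p → ◇p is axiom D; it is valid on a frame exactly when R is serial. R is not serial, so not valid.
(B) p → □◇p is axiom B; it is valid on a frame exactly when R is symmetric. R is not symmetric, so not valid.
(C) □p → p (axiom T) characterises the reflexive frames. R is not reflexive — not valid.

none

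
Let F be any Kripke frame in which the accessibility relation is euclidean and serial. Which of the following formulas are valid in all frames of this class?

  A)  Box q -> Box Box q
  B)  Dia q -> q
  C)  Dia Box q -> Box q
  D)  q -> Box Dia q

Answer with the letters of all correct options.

C

(A) Box q -> Box Box q is axiom 4, which corresponds to transitivity. Such an R need not be transitive — not valid.
(B) Dia q -> q is valid only on frames where every R-edge is a self-loop. Such an R need not be a subset of the identity — not valid.
(C) Dia Box q -> Box q is the dual of axiom 5, which corresponds to the euclidean property. Every such R is euclidean — valid.
(D) q -> Box Dia q is axiom B; it is valid on a frame exactly when R is symmetric. Such an R need not be symmetric, so not valid.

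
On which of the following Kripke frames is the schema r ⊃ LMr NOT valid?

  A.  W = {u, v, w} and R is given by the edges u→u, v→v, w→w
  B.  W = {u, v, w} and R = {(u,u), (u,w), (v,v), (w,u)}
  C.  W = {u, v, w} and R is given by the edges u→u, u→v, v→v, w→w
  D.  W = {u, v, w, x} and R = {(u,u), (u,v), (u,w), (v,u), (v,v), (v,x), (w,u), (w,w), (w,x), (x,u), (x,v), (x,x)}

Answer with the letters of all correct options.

The schema r ⊃ LMr is axiom B; it is valid on a frame iff R is symmetric.
(A) R is symmetric (every R-edge is matched by its reverse), so the schema is valid here.
(B) R is symmetric (every R-edge is matched by its reverse), so the schema is valid here.
(C) R is not symmetric (u R v but not v R u), so the schema fails here.
(D) R is not symmetric (w R x but not x R w), so the schema fails here.

C, D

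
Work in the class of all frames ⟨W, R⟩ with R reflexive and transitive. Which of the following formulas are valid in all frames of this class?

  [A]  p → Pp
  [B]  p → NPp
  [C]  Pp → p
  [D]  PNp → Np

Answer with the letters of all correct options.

Reflexive relations are serial.
(A) p → Pp (the dual of axiom T) characterises the reflexive frames. Every such R is reflexive — valid.
(B) p → NPp (axiom B) characterises the symmetric frames. Such an R need not be symmetric — not valid.
(C) Pp → p is the converse of T; it holds exactly when R ⊆ identity. Such an R need not be a subset of the identity — not valid.
(D) PNp → Np is the dual of axiom 5; it is valid on a frame exactly when R is euclidean. Such an R need not be euclidean, so not valid.

A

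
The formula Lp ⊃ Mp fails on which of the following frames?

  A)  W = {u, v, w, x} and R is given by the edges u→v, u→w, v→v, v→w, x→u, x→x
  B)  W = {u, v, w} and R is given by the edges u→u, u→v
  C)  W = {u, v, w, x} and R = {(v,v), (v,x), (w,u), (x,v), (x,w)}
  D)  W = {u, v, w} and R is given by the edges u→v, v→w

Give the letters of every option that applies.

The schema Lp ⊃ Mp is axiom D; it is valid on a frame iff R is serial.
(A) R is not serial (w has no R-successor), so the schema fails here.
(B) R is not serial (v has no R-successor), so the schema fails here.
(C) R is not serial (u has no R-successor), so the schema fails here.
(D) R is not serial (w has no R-successor), so the schema fails here.

A, B, C, D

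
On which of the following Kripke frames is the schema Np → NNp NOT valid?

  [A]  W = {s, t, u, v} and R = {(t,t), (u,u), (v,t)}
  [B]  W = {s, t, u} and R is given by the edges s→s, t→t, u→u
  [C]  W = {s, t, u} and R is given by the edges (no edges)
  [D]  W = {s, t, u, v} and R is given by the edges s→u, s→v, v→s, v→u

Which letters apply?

The schema Np → NNp is axiom 4; it is valid on a frame iff R is transitive.
(A) R is transitive (R is closed under composition), so the schema is valid here.
(B) R is transitive (R is closed under composition), so the schema is valid here.
(C) R is transitive (R is closed under composition), so the schema is valid here.
(D) R is not transitive (s R v and v R s but not s R s), so the schema fails here.

D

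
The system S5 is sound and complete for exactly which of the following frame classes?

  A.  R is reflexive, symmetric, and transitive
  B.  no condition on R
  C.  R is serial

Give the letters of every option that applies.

A

(A) S5 is sound and complete for exactly this class.
(B) this class determines K, not S5.
(C) this class determines D, not S5.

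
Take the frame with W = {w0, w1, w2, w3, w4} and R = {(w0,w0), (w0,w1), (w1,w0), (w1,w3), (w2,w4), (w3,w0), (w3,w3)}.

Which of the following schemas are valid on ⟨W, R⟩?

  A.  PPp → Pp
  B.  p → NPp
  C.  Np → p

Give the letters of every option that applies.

none

R is not reflexive: not w1 R w1.
R is not symmetric: w1 R w3 but not w3 R w1.
R is not transitive: w0 R w1 and w1 R w3 but not w0 R w3.
(A) PPp → Pp (the dual of axiom 4) characterises the transitive frames. R is not transitive — not valid.
(B) axiom B: valid iff R is symmetric. R is not symmetric — not valid.
(C) Np → p is axiom T, which corresponds to reflexivity. R is not reflexive — not valid.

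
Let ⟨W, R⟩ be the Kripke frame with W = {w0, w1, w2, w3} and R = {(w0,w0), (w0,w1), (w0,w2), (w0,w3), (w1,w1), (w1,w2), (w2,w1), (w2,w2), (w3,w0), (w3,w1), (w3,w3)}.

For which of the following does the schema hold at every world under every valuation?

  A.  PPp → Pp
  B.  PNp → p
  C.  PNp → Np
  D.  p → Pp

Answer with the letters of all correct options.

D

R is reflexive: each world relates to itself.
R is not symmetric: w0 R w1 but not w1 R w0.
R is not transitive: w3 R w0 and w0 R w2 but not w3 R w2.
R is not euclidean: w0 R w1 and w0 R w0 but not w1 R w0.
(A) PPp → Pp is the dual of axiom 4; it is valid on a frame exactly when R is transitive. R is not transitive, so not valid.
(B) PNp → p (the dual of axiom B) characterises the symmetric frames. R is not symmetric — not valid.
(C) PNp → Np is the dual of axiom 5; it is valid on a frame exactly when R is euclidean. R is not euclidean, so not valid.
(D) p → Pp is the dual of axiom T, which corresponds to reflexivity. R is reflexive — valid.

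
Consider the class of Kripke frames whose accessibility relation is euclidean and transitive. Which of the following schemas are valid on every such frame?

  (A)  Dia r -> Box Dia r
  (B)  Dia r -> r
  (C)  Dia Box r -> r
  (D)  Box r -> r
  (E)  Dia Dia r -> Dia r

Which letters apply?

A, E

(A) Dia r -> Box Dia r is axiom 5; it is valid on a frame exactly when R is euclidean. Every such R is euclidean, so valid.
(B) Dia r -> r is valid only on frames where every R-edge is a self-loop. Such an R need not be a subset of the identity — not valid.
(C) Dia Box r -> r is the dual of axiom B, which corresponds to symmetry. Such an R need not be symmetric — not valid.
(D) Box r -> r is axiom T; it is valid on a frame exactly when R is reflexive. Such an R need not be reflexive, so not valid.
(E) Dia Dia r -> Dia r is the dual of axiom 4; it is valid on a frame exactly when R is transitive. Every such R is transitive, so valid.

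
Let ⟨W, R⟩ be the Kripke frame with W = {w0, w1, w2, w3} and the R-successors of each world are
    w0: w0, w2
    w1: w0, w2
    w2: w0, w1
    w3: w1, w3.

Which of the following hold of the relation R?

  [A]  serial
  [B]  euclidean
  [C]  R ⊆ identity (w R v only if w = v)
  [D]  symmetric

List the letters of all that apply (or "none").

A

(A) serial: every world has an R-successor.
(B) not euclidean: w2 R w0 and w2 R w1 but not w0 R w1.
(C) not ⊆ identity: w0 R w2 with w0 ≠ w2.
(D) not symmetric: w1 R w0 but not w0 R w1.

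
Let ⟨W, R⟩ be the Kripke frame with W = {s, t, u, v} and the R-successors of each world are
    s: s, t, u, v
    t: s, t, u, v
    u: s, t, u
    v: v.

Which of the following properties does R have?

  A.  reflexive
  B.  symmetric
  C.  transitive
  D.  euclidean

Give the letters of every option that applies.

(A) reflexive: each world relates to itself.
(B) not symmetric: s R v but not v R s.
(C) not transitive: u R s and s R v but not u R v.
(D) not euclidean: s R u and s R v but not u R v.

A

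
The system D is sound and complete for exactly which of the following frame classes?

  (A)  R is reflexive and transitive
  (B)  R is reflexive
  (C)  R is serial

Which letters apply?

(A) this class determines S4, not D.
(B) this class determines T (= KT), not D.
(C) D is sound and complete for exactly this class.

C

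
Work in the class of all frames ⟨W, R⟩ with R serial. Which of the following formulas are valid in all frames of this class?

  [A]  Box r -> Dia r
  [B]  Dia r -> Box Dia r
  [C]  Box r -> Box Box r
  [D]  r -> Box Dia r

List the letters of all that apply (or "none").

(A) Box r -> Dia r is axiom D; it is valid on a frame exactly when R is serial. Every such R is serial, so valid.
(B) Dia r -> Box Dia r (axiom 5) characterises the euclidean frames. Such an R need not be euclidean — not valid.
(C) Box r -> Box Box r is axiom 4, which corresponds to transitivity. Such an R need not be transitive — not valid.
(D) axiom B: valid iff R is symmetric. Such an R need not be symmetric — not valid.

A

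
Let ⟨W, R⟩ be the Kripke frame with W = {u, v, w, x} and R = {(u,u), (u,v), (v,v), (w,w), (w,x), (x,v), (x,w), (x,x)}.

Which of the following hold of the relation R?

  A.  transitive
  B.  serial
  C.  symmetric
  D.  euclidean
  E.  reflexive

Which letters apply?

B, E

(A) not transitive: w R x and x R v but not w R v.
(B) serial: every world has an R-successor.
(C) not symmetric: u R v but not v R u.
(D) not euclidean: u R v and u R u but not v R u.
(E) reflexive: each world relates to itself.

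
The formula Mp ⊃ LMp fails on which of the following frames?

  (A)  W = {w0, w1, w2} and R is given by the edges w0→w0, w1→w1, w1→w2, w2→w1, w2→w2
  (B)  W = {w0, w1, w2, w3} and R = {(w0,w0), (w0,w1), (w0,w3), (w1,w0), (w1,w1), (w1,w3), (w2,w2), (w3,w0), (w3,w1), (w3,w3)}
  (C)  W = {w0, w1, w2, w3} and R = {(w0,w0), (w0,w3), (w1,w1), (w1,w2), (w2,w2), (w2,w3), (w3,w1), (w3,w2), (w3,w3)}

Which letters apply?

The schema Mp ⊃ LMp is axiom 5; it is valid on a frame iff R is euclidean.
(A) R is euclidean (any two R-successors of the same world are R-related), so the schema is valid here.
(B) R is euclidean (any two R-successors of the same world are R-related), so the schema is valid here.
(C) R is not euclidean (w0 R w3 and w0 R w0 but not w3 R w0), so the schema fails here.

C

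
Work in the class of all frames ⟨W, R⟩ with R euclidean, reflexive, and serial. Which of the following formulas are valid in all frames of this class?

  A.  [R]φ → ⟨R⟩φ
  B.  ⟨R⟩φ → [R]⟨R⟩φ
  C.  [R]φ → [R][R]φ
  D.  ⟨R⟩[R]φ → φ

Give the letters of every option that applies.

A relation that is euclidean, reflexive, and serial is also symmetric and transitive.
(A) [R]φ → ⟨R⟩φ is axiom D, which corresponds to seriality. Every such R is serial — valid.
(B) ⟨R⟩φ → [R]⟨R⟩φ (axiom 5) characterises the euclidean frames. Every such R is euclidean — valid.
(C) [R]φ → [R][R]φ is axiom 4, which corresponds to transitivity. Every such R is transitive — valid.
(D) ⟨R⟩[R]φ → φ is the dual of axiom B; it is valid on a frame exactly when R is symmetric. Every such R is symmetric, so valid.

A, B, C, D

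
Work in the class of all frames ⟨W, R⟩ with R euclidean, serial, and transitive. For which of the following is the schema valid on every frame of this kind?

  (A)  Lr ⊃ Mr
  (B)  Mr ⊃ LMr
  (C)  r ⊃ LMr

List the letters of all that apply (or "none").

(A) Lr ⊃ Mr is axiom D, which corresponds to seriality. Every such R is serial — valid.
(B) axiom 5: valid iff R is euclidean. Every such R is euclidean — valid.
(C) axiom B: valid iff R is symmetric. Such an R need not be symmetric — not valid.

A, B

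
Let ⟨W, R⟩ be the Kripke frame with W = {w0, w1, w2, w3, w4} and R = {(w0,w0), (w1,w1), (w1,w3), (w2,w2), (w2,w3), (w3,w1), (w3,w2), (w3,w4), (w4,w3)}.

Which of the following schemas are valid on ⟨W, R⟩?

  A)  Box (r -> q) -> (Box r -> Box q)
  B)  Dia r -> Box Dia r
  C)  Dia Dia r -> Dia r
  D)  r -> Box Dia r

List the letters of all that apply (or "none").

A, D

R is symmetric: every R-edge is matched by its reverse.
R is not transitive: w1 R w3 and w3 R w2 but not w1 R w2.
R is not euclidean: w3 R w1 and w3 R w2 but not w1 R w2.
(A) Box (r -> q) -> (Box r -> Box q) is the K axiom; it holds on all frames — valid.
(B) Dia r -> Box Dia r is axiom 5, which corresponds to the euclidean property. R is not euclidean — not valid.
(C) Dia Dia r -> Dia r (the dual of axiom 4) characterises the transitive frames. R is not transitive — not valid.
(D) r -> Box Dia r is axiom B; it is valid on a frame exactly when R is symmetric. R is symmetric, so valid.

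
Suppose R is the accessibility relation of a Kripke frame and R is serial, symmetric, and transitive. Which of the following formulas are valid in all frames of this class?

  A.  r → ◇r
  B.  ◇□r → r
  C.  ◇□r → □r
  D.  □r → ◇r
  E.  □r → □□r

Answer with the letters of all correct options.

A serial symmetric transitive relation is reflexive (take any v with uRv; symmetry gives vRu and transitivity gives uRu), hence an equivalence relation.
(A) r → ◇r is the dual of axiom T, which corresponds to reflexivity. Every such R is reflexive — valid.
(B) ◇□r → r is the dual of axiom B; it is valid on a frame exactly when R is symmetric. Every such R is symmetric, so valid.
(C) ◇□r → □r is the dual of axiom 5, which corresponds to the euclidean property. Every such R is euclidean — valid.
(D) □r → ◇r is axiom D, which corresponds to seriality. Every such R is serial — valid.
(E) □r → □□r is axiom 4, which corresponds to transitivity. Every such R is transitive — valid.

A, B, C, D, E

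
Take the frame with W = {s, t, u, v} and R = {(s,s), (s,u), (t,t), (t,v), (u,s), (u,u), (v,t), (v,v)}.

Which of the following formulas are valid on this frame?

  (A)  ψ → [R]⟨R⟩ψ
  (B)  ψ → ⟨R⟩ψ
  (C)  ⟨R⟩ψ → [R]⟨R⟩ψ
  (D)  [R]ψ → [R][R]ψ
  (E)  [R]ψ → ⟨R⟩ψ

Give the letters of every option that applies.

A, B, C, D, E

R is reflexive: each world relates to itself.
R is symmetric: every R-edge is matched by its reverse.
R is transitive: R is closed under composition.
R is euclidean: any two R-successors of the same world are R-related.
R is serial: every world has an R-successor.
(A) ψ → [R]⟨R⟩ψ is axiom B, which corresponds to symmetry. R is symmetric — valid.
(B) ψ → ⟨R⟩ψ (the dual of axiom T) characterises the reflexive frames. R is reflexive — valid.
(C) ⟨R⟩ψ → [R]⟨R⟩ψ (axiom 5) characterises the euclidean frames. R is euclidean — valid.
(D) [R]ψ → [R][R]ψ is axiom 4; it is valid on a frame exactly when R is transitive. R is transitive, so valid.
(E) axiom D: valid iff R is serial. R is serial — valid.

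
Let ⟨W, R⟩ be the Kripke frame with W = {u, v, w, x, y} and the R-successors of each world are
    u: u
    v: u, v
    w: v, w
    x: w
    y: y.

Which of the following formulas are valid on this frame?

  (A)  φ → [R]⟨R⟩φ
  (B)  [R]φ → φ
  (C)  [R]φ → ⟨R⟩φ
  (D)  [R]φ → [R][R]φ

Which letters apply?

R is not reflexive: not x R x.
R is not symmetric: v R u but not u R v.
R is not transitive: w R v and v R u but not w R u.
R is serial: every world has an R-successor.
(A) φ → [R]⟨R⟩φ is axiom B; it is valid on a frame exactly when R is symmetric. R is not symmetric, so not valid.
(B) axiom T: valid iff R is reflexive. R is not reflexive — not valid.
(C) [R]φ → ⟨R⟩φ is axiom D; it is valid on a frame exactly when R is serial. R is serial, so valid.
(D) [R]φ → [R][R]φ (axiom 4) characterises the transitive frames. R is not transitive — not valid.

C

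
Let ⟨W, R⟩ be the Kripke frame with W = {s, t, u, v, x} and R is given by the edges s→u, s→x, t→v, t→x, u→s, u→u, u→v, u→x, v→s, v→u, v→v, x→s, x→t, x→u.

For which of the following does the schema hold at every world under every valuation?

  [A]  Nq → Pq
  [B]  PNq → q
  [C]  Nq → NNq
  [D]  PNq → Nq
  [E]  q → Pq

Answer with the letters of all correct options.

R is not reflexive: not s R s.
R is not symmetric: t R v but not v R t.
R is not transitive: s R u and u R s but not s R s.
R is not euclidean: t R v and t R x but not v R x.
R is serial: every world has an R-successor.
(A) Nq → Pq is axiom D, which corresponds to seriality. R is serial — valid.
(B) PNq → q (the dual of axiom B) characterises the symmetric frames. R is not symmetric — not valid.
(C) Nq → NNq (axiom 4) characterises the transitive frames. R is not transitive — not valid.
(D) PNq → Nq is the dual of axiom 5; it is valid on a frame exactly when R is euclidean. R is not euclidean, so not valid.
(E) q → Pq is the dual of axiom T, which corresponds to reflexivity. R is not reflexive — not valid.

A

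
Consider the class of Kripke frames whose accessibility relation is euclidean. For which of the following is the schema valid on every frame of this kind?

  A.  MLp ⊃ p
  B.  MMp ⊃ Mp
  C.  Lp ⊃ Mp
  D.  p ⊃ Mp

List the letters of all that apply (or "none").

none

(A) the dual of axiom B: valid iff R is symmetric. Such an R need not be symmetric — not valid.
(B) MMp ⊃ Mp is the dual of axiom 4, which corresponds to transitivity. Such an R need not be transitive — not valid.
(C) Lp ⊃ Mp is axiom D; it is valid on a frame exactly when R is serial. Such an R need not be serial, so not valid.
(D) p ⊃ Mp is the dual of axiom T, which corresponds to reflexivity. Such an R need not be reflexive — not valid.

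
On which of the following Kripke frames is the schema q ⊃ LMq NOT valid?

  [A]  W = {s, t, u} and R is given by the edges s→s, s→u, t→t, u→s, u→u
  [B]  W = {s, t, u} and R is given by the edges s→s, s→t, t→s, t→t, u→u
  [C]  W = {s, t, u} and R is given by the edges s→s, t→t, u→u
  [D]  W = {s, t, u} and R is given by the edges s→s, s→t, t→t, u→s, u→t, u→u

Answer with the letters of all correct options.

D

The schema q ⊃ LMq is axiom B; it is valid on a frame iff R is symmetric.
(A) R is symmetric (every R-edge is matched by its reverse), so the schema is valid here.
(B) R is symmetric (every R-edge is matched by its reverse), so the schema is valid here.
(C) R is symmetric (every R-edge is matched by its reverse), so the schema is valid here.
(D) R is not symmetric (s R t but not t R s), so the schema fails here.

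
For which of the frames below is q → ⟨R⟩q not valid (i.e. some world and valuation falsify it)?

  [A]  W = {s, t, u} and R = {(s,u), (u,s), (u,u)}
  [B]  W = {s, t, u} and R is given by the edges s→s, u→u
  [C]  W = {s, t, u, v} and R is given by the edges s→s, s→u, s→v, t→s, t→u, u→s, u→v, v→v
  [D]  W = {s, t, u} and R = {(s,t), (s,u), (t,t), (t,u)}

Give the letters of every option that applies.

A, B, C, D

The schema q → ⟨R⟩q is the dual of axiom T; it is valid on a frame iff R is reflexive.
(A) R is not reflexive (not s R s), so the schema fails here.
(B) R is not reflexive (not t R t), so the schema fails here.
(C) R is not reflexive (not t R t), so the schema fails here.
(D) R is not reflexive (not s R s), so the schema fails here.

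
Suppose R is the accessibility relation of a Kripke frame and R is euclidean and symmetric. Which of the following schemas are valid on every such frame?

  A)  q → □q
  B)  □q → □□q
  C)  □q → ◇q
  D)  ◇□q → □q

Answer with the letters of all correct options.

A symmetric euclidean relation is transitive (uRv and vRw give vRu by symmetry, then uRw by the euclidean condition, applied at v).
(A) q → □q is valid only on frames where every R-edge is a self-loop. Such an R need not be a subset of the identity — not valid.
(B) □q → □□q is axiom 4; it is valid on a frame exactly when R is transitive. Every such R is transitive, so valid.
(C) axiom D: valid iff R is serial. Such an R need not be serial — not valid.
(D) ◇□q → □q (the dual of axiom 5) characterises the euclidean frames. Every such R is euclidean — valid.

B, D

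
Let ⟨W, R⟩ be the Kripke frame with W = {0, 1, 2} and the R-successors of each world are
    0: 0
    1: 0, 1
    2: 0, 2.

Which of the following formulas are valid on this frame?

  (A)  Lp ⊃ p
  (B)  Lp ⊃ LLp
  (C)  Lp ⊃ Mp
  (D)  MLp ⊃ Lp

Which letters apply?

R is reflexive: each world relates to itself.
R is transitive: R is closed under composition.
R is not euclidean: 1 R 0 and 1 R 1 but not 0 R 1.
R is serial: every world has an R-successor.
(A) axiom T: valid iff R is reflexive. R is reflexive — valid.
(B) axiom 4: valid iff R is transitive. R is transitive — valid.
(C) Lp ⊃ Mp is axiom D; it is valid on a frame exactly when R is serial. R is serial, so valid.
(D) MLp ⊃ Lp (the dual of axiom 5) characterises the euclidean frames. R is not euclidean — not valid.

A, B, C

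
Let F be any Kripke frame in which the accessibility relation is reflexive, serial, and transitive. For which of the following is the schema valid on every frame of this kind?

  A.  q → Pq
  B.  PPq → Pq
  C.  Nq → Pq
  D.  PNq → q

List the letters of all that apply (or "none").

A, B, C

(A) q → Pq (the dual of axiom T) characterises the reflexive frames. Every such R is reflexive — valid.
(B) PPq → Pq is the dual of axiom 4; it is valid on a frame exactly when R is transitive. Every such R is transitive, so valid.
(C) axiom D: valid iff R is serial. Every such R is serial — valid.
(D) the dual of axiom B: valid iff R is symmetric. Such an R need not be symmetric — not valid.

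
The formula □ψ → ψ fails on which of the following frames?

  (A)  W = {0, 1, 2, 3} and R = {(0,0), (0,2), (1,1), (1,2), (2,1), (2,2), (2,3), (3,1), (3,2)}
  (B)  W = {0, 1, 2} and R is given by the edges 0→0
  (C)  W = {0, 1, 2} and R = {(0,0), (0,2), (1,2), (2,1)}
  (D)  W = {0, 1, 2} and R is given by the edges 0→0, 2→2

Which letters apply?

A, B, C, D

The schema □ψ → ψ is axiom T; it is valid on a frame iff R is reflexive.
(A) R is not reflexive (not 3 R 3), so the schema fails here.
(B) R is not reflexive (not 1 R 1), so the schema fails here.
(C) R is not reflexive (not 1 R 1), so the schema fails here.
(D) R is not reflexive (not 1 R 1), so the schema fails here.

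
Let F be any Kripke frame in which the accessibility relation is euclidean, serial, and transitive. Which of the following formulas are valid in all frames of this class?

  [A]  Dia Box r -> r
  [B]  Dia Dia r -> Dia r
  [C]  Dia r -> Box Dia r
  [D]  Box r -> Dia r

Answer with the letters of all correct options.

B, C, D

(A) Dia Box r -> r (the dual of axiom B) characterises the symmetric frames. Such an R need not be symmetric — not valid.
(B) Dia Dia r -> Dia r (the dual of axiom 4) characterises the transitive frames. Every such R is transitive — valid.
(C) Dia r -> Box Dia r is axiom 5, which corresponds to the euclidean property. Every such R is euclidean — valid.
(D) axiom D: valid iff R is serial. Every such R is serial — valid.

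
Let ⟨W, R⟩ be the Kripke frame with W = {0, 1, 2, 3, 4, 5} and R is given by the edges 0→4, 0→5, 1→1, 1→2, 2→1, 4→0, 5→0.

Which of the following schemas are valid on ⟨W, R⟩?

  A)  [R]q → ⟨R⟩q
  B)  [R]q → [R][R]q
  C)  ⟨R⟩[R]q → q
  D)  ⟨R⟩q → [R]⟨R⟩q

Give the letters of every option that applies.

R is symmetric: every R-edge is matched by its reverse.
R is not transitive: 0 R 4 and 4 R 0 but not 0 R 0.
R is not euclidean: 0 R 4 and 0 R 5 but not 4 R 5.
R is not serial: 3 has no R-successor.
(A) [R]q → ⟨R⟩q is axiom D; it is valid on a frame exactly when R is serial. R is not serial, so not valid.
(B) [R]q → [R][R]q is axiom 4, which corresponds to transitivity. R is not transitive — not valid.
(C) ⟨R⟩[R]q → q (the dual of axiom B) characterises the symmetric frames. R is symmetric — valid.
(D) ⟨R⟩q → [R]⟨R⟩q is axiom 5; it is valid on a frame exactly when R is euclidean. R is not euclidean, so not valid.

C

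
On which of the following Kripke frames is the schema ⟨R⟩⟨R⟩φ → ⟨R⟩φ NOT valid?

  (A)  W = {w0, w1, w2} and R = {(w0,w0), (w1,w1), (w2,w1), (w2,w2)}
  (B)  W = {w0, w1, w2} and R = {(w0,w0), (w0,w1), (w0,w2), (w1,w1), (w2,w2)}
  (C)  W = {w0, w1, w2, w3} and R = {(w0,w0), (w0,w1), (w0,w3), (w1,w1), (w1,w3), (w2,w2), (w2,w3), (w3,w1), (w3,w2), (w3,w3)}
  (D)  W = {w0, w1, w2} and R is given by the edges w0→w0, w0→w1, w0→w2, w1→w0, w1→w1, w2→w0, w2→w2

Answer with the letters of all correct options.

The schema ⟨R⟩⟨R⟩φ → ⟨R⟩φ is the dual of axiom 4; it is valid on a frame iff R is transitive.
(A) R is transitive (R is closed under composition), so the schema is valid here.
(B) R is transitive (R is closed under composition), so the schema is valid here.
(C) R is not transitive (w0 R w3 and w3 R w2 but not w0 R w2), so the schema fails here.
(D) R is not transitive (w1 R w0 and w0 R w2 but not w1 R w2), so the schema fails here.

C, D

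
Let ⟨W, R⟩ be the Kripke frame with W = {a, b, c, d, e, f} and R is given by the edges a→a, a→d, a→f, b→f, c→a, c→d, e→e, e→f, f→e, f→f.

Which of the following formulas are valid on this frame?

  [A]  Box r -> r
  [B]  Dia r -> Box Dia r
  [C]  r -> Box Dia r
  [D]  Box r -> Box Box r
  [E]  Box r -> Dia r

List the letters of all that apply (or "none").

none

R is not reflexive: not b R b.
R is not symmetric: a R d but not d R a.
R is not transitive: a R f and f R e but not a R e.
R is not euclidean: a R d and a R a but not d R a.
R is not serial: d has no R-successor.
(A) Box r -> r (axiom T) characterises the reflexive frames. R is not reflexive — not valid.
(B) Dia r -> Box Dia r (axiom 5) characterises the euclidean frames. R is not euclidean — not valid.
(C) axiom B: valid iff R is symmetric. R is not symmetric — not valid.
(D) Box r -> Box Box r is axiom 4, which corresponds to transitivity. R is not transitive — not valid.
(E) axiom D: valid iff R is serial. R is not serial — not valid.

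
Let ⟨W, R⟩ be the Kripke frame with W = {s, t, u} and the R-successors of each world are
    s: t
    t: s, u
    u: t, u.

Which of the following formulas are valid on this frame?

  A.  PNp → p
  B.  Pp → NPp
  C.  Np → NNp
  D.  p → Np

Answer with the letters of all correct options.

R is symmetric: every R-edge is matched by its reverse.
R is not transitive: s R t and t R s but not s R s.
R is not euclidean: t R s and t R u but not s R u.
R is not a subset of the identity: s R t with s ≠ t.
(A) PNp → p (the dual of axiom B) characterises the symmetric frames. R is symmetric — valid.
(B) Pp → NPp is axiom 5; it is valid on a frame exactly when R is euclidean. R is not euclidean, so not valid.
(C) Np → NNp is axiom 4, which corresponds to transitivity. R is not transitive — not valid.
(D) p → Np is valid only on frames where every R-edge is a self-loop. Here R ⊄ identity — not valid.

A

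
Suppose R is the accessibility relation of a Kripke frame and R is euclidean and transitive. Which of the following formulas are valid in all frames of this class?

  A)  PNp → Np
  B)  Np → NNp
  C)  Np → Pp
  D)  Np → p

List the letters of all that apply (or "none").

A, B

(A) PNp → Np is the dual of axiom 5; it is valid on a frame exactly when R is euclidean. Every such R is euclidean, so valid.
(B) Np → NNp (axiom 4) characterises the transitive frames. Every such R is transitive — valid.
(C) Np → Pp (axiom D) characterises the serial frames. Such an R need not be serial — not valid.
(D) Np → p (axiom T) characterises the reflexive frames. Such an R need not be reflexive — not valid.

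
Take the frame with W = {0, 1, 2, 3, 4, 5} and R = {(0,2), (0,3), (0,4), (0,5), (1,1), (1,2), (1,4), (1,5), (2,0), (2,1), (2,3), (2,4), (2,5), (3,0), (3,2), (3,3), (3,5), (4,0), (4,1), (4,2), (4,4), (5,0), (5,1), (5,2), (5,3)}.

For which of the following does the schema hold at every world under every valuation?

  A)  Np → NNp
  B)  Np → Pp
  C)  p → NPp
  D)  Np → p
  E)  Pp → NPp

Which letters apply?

B, C

R is not reflexive: not 0 R 0.
R is symmetric: every R-edge is matched by its reverse.
R is not transitive: 0 R 2 and 2 R 0 but not 0 R 0.
R is not euclidean: 0 R 3 and 0 R 4 but not 3 R 4.
R is serial: every world has an R-successor.
(A) Np → NNp is axiom 4; it is valid on a frame exactly when R is transitive. R is not transitive, so not valid.
(B) Np → Pp is axiom D, which corresponds to seriality. R is serial — valid.
(C) axiom B: valid iff R is symmetric. R is symmetric — valid.
(D) Np → p is axiom T; it is valid on a frame exactly when R is reflexive. R is not reflexive, so not valid.
(E) Pp → NPp (axiom 5) characterises the euclidean frames. R is not euclidean — not valid.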